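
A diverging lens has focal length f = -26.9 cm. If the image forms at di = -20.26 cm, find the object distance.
1/do = 1/f − 1/di → do = 82.08 cm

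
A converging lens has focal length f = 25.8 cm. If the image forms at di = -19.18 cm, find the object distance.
1/do = 1/f − 1/di → do = 11 cm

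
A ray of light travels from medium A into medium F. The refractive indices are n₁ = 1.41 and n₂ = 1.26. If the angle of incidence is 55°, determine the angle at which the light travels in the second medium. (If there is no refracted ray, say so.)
sin θ₂ = (n₁/n₂)·sin θ₁ = 0.9167 → θ₂ = 66.44°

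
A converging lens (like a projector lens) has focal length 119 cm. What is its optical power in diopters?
P = 1/f = 0.8403 D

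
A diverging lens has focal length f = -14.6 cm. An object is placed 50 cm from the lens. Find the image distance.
1/di = 1/f − 1/do → di = -11.3 cm (virtual image)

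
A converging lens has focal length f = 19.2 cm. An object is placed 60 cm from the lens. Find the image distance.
1/di = 1/f − 1/do → di = 28.24 cm (real image)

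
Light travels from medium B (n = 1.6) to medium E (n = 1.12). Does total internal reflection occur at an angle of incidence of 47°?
θc = arcsin(n₂/n₁) = 44.43°; 47° > θc, so yes — total internal reflection.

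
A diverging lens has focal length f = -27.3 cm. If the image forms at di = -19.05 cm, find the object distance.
1/do = 1/f − 1/di → do = 63.04 cm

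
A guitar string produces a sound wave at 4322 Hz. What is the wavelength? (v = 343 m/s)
λ = v/f = 0.07936 m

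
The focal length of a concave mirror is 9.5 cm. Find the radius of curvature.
R = 2|f| = 19 cm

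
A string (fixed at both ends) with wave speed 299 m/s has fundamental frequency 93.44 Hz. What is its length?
L = v/(2f₁) = 1.6 m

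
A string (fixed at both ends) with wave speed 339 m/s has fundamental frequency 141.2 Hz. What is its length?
L = v/(2f₁) = 1.2 m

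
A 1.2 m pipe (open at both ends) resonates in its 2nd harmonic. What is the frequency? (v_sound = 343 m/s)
fₙ = nv/(2L) = 285.8 Hz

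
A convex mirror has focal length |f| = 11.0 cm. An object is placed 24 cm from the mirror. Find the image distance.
f = −11.0 cm (convex); 1/di = 1/f − 1/do → di = -7.543 cm (virtual image, behind mirror)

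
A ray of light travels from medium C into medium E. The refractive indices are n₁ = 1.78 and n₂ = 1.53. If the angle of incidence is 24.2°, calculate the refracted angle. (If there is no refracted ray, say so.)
sin θ₂ = (n₁/n₂)·sin θ₁ = 0.4769 → θ₂ = 28.48°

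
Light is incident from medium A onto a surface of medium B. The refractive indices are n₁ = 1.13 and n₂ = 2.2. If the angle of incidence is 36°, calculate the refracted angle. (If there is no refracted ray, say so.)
sin θ₂ = (n₁/n₂)·sin θ₁ = 0.3019 → θ₂ = 17.57°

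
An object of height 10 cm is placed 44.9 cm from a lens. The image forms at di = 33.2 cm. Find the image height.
hi = (-di/do) × ho = -7.394 cm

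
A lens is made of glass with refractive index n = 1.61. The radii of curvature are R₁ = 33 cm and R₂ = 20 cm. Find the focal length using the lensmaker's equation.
1/f = (n − 1)(1/R₁ − 1/R₂) → f = -83.23 cm (diverging lens)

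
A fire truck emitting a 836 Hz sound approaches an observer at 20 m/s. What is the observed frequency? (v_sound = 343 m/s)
f_obs = f·v/(v − v_s) = 887.8 Hz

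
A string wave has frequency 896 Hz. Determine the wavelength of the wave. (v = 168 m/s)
λ = v/f = 0.1875 m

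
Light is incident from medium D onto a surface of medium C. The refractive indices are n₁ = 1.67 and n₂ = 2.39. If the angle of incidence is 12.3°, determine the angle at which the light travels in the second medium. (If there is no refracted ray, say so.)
sin θ₂ = (n₁/n₂)·sin θ₁ = 0.1489 → θ₂ = 8.561°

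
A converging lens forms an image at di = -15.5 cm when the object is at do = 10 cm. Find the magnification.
M = −di/do = 1.55 (upright image)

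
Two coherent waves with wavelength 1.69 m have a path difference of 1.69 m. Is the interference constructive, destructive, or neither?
constructive — path difference = 1λ, a whole number of wavelengths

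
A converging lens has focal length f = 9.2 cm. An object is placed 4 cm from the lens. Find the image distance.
1/di = 1/f − 1/do → di = -7.077 cm (virtual image)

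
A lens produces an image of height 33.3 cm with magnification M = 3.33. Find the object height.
ho = |hi|/|M| = 10 cm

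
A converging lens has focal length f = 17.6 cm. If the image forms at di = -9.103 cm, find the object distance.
1/do = 1/f − 1/di → do = 6 cm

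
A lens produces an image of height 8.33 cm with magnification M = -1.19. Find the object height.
ho = |hi|/|M| = 7 cm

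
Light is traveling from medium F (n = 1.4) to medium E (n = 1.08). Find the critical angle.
θc = arcsin(n₂/n₁) = 50.48°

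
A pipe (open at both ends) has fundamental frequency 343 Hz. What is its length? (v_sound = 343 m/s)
L = v/(2f₁) = 0.5 m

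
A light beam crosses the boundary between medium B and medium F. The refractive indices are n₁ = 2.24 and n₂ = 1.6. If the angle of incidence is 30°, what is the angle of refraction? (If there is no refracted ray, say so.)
sin θ₂ = (n₁/n₂)·sin θ₁ = 0.7 → θ₂ = 44.43°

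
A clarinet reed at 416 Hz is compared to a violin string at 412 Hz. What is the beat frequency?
4 Hz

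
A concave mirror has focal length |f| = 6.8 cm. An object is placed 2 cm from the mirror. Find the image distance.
f = +6.8 cm (concave); 1/di = 1/f − 1/do → di = -2.833 cm (virtual image, behind mirror)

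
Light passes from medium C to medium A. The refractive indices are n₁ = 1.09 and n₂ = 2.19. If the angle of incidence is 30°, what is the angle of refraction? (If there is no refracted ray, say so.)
sin θ₂ = (n₁/n₂)·sin θ₁ = 0.2489 → θ₂ = 14.41°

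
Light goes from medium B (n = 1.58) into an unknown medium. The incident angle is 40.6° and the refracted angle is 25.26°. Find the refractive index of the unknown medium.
n₂ = n₁·sin θ₁ / sin θ₂ = 2.41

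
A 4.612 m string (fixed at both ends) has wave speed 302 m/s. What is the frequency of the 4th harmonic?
fₙ = nv/(2L) = 131 Hz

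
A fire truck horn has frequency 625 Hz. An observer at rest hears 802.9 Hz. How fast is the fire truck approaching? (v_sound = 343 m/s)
v_s = v·(1 − f/f_obs) = 76 m/s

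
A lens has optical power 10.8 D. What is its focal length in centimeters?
f = 1/P = 9.259 cm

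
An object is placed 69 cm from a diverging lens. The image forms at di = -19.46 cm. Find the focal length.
1/f = 1/do + 1/di → f = -27.1 cm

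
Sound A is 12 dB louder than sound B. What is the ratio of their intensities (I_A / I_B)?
I_A/I_B = 10^(Δβ/10) = 15.85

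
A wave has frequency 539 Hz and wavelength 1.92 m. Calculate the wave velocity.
v = fλ = 1035 m/s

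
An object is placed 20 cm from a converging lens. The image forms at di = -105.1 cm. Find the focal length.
1/f = 1/do + 1/di → f = 24.7 cm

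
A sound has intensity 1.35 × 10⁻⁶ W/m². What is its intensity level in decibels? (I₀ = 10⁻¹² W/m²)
β = 10·log₁₀(I/I₀) = 61.3 dB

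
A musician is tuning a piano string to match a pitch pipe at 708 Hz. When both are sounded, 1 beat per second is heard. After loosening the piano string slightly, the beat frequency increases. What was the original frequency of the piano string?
707 Hz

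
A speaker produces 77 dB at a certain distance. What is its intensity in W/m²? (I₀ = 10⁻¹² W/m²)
I = I₀·10^(β/10) = 5.01 × 10⁻⁵ W/m²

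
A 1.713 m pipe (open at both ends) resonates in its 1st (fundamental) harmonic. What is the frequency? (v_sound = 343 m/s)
fₙ = nv/(2L) = 100.1 Hz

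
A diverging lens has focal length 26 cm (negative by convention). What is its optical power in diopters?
P = 1/f = -3.846 D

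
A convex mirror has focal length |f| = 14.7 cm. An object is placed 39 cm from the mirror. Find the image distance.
f = −14.7 cm (convex); 1/di = 1/f − 1/do → di = -10.68 cm (virtual image, behind mirror)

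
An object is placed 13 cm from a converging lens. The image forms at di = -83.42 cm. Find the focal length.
1/f = 1/do + 1/di → f = 15.4 cm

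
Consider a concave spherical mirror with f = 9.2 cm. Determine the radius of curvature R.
R = 2|f| = 18.4 cm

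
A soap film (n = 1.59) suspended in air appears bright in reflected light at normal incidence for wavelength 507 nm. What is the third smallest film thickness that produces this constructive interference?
2nt = (m − ½)λ with m = 3 → t = (m − ½)λ/(2n) = 398.6 nm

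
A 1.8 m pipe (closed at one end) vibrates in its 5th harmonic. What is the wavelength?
λₙ = 4L/n = 1.44 m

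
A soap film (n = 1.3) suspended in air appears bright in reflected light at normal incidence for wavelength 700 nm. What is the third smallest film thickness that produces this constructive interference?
2nt = (m − ½)λ with m = 3 → t = (m − ½)λ/(2n) = 673.1 nm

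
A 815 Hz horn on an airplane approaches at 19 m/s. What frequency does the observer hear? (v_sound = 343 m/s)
f_obs = f·v/(v − v_s) = 862.8 Hz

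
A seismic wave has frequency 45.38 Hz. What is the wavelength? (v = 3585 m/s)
λ = v/f = 79 m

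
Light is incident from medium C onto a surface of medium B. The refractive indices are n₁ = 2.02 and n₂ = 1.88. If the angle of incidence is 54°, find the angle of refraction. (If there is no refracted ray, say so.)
sin θ₂ = (n₁/n₂)·sin θ₁ = 0.8693 → θ₂ = 60.37°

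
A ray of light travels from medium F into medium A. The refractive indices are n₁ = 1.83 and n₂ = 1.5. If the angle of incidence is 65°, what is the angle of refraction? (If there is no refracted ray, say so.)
sin θ₂ = (n₁/n₂)·sin θ₁ = 1.106 > 1, so there is no refracted ray — the light undergoes total internal reflection.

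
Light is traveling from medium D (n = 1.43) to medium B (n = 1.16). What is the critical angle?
θc = arcsin(n₂/n₁) = 54.21°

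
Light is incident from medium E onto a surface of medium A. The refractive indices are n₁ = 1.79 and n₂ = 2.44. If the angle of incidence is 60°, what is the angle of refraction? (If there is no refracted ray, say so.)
sin θ₂ = (n₁/n₂)·sin θ₁ = 0.6353 → θ₂ = 39.44°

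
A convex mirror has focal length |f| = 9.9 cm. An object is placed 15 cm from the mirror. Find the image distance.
f = −9.9 cm (convex); 1/di = 1/f − 1/do → di = -5.964 cm (virtual image, behind mirror)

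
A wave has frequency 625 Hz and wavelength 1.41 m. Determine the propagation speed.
v = fλ = 881.2 m/s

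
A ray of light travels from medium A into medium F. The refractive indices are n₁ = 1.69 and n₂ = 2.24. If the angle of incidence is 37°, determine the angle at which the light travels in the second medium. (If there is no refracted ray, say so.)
sin θ₂ = (n₁/n₂)·sin θ₁ = 0.454 → θ₂ = 27°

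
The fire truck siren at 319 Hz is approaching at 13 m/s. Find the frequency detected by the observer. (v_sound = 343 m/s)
f_obs = f·v/(v − v_s) = 331.6 Hz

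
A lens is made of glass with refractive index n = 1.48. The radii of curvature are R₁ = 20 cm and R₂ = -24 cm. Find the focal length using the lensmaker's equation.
1/f = (n − 1)(1/R₁ − 1/R₂) → f = 22.73 cm (converging lens)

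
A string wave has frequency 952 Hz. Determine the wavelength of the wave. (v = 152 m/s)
λ = v/f = 0.1597 m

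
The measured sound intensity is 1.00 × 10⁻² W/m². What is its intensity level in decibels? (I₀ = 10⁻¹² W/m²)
β = 10·log₁₀(I/I₀) = 100 dB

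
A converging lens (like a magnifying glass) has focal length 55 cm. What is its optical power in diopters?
P = 1/f = 1.818 D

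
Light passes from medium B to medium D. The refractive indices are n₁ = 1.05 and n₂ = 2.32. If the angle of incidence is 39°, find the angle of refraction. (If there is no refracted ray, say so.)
sin θ₂ = (n₁/n₂)·sin θ₁ = 0.2848 → θ₂ = 16.55°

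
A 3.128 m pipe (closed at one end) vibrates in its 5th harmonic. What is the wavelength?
λₙ = 4L/n = 2.502 m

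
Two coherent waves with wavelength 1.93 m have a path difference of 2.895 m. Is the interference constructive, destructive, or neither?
destructive — path difference = 1.5λ, an odd multiple of λ/2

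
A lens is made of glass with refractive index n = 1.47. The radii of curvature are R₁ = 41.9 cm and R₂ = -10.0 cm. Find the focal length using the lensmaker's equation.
1/f = (n − 1)(1/R₁ − 1/R₂) → f = 17.18 cm (converging lens)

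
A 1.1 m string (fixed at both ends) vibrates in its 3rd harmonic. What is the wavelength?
λₙ = 2L/n = 0.7333 m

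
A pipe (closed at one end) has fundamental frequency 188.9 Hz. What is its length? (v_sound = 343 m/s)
L = v/(4f₁) = 0.4539 m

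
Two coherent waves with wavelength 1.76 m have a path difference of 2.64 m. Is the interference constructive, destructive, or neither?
destructive — path difference = 1.5λ, an odd multiple of λ/2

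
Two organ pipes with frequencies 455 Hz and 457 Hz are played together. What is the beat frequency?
2 Hz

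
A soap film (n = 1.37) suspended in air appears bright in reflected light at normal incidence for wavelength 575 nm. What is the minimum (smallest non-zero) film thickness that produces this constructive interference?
2nt = (m − ½)λ with m = 1 → t = (m − ½)λ/(2n) = 104.9 nm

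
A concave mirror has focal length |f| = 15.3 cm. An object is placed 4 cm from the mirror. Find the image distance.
f = +15.3 cm (concave); 1/di = 1/f − 1/do → di = -5.416 cm (virtual image, behind mirror)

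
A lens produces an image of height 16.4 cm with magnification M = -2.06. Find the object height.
ho = |hi|/|M| = 7.961 cm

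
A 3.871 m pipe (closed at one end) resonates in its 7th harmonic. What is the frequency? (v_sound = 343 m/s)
fₙ = nv/(4L) = 155.1 Hz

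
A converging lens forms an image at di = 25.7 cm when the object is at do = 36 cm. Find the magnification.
M = −di/do = -0.7139 (inverted image)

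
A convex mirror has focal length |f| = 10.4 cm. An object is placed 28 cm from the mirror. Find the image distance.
f = −10.4 cm (convex); 1/di = 1/f − 1/do → di = -7.583 cm (virtual image, behind mirror)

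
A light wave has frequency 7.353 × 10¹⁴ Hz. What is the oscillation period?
T = 1/f = 1.360 × 10⁻¹⁵ s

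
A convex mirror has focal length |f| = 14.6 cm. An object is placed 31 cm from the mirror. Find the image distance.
f = −14.6 cm (convex); 1/di = 1/f − 1/do → di = -9.925 cm (virtual image, behind mirror)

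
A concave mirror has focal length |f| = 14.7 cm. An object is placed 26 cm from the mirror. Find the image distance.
f = +14.7 cm (concave); 1/di = 1/f − 1/do → di = 33.82 cm (real image, in front of mirror)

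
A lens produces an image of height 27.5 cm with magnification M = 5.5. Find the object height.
ho = |hi|/|M| = 5 cm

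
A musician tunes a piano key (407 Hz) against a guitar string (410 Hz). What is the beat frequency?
3 Hz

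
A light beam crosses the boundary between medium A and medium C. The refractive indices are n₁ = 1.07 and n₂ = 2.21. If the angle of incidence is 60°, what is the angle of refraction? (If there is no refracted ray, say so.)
sin θ₂ = (n₁/n₂)·sin θ₁ = 0.4193 → θ₂ = 24.79°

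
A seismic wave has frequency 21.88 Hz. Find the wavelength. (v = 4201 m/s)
λ = v/f = 192 m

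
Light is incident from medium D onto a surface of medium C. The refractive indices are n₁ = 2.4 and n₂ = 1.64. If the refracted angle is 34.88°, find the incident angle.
sin θ₁ = (n₂/n₁)·sin θ₂ → θ₁ = 23°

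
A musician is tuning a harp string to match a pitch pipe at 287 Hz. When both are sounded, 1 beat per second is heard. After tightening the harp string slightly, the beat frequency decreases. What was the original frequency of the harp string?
286 Hz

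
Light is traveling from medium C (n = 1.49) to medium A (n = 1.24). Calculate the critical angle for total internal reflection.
θc = arcsin(n₂/n₁) = 56.33°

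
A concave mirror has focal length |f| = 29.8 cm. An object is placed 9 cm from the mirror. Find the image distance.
f = +29.8 cm (concave); 1/di = 1/f − 1/do → di = -12.89 cm (virtual image, behind mirror)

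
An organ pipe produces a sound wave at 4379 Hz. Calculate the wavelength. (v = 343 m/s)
λ = v/f = 0.07833 m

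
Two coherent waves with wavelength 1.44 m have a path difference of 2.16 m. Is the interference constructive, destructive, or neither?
destructive — path difference = 1.5λ, an odd multiple of λ/2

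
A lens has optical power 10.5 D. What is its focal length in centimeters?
f = 1/P = 9.524 cm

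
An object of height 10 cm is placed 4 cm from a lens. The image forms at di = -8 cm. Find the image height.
hi = (-di/do) × ho = 20 cm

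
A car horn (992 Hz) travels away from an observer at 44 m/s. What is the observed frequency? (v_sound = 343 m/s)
f_obs = f·v/(v + v_s) = 879.2 Hz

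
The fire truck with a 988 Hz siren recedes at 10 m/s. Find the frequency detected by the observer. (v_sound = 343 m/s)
f_obs = f·v/(v + v_s) = 960 Hz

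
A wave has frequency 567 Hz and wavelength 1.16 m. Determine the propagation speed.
v = fλ = 657.7 m/s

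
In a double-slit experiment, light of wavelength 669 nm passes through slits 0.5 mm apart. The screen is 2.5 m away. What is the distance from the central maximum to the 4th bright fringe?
y = mλL/d = 13.38 mm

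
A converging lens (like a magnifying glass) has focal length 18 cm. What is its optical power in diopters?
P = 1/f = 5.556 D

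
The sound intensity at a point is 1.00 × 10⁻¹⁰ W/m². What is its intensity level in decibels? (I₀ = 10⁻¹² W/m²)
β = 10·log₁₀(I/I₀) = 20 dB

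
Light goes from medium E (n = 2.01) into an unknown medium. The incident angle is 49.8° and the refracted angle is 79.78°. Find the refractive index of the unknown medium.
n₂ = n₁·sin θ₁ / sin θ₂ = 1.56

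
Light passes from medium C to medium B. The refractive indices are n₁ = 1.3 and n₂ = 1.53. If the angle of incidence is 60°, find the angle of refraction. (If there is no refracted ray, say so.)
sin θ₂ = (n₁/n₂)·sin θ₁ = 0.7358 → θ₂ = 47.38°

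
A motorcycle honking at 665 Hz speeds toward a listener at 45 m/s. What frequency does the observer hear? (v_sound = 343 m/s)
f_obs = f·v/(v − v_s) = 765.4 Hz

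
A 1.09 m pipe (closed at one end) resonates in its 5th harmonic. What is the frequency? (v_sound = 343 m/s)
fₙ = nv/(4L) = 393.3 Hz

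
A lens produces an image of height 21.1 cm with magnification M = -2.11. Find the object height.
ho = |hi|/|M| = 10 cm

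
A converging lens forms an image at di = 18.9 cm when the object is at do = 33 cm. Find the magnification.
M = −di/do = -0.5727 (inverted image)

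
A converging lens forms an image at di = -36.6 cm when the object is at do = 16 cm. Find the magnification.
M = −di/do = 2.288 (upright image)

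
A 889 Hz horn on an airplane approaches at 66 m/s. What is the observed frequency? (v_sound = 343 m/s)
f_obs = f·v/(v − v_s) = 1101 Hz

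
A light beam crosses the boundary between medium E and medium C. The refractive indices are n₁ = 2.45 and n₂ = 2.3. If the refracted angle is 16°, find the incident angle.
sin θ₁ = (n₂/n₁)·sin θ₂ → θ₁ = 15°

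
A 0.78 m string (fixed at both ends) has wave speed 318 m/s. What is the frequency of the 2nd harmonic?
fₙ = nv/(2L) = 407.7 Hz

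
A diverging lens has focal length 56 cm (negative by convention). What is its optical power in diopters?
P = 1/f = -1.786 D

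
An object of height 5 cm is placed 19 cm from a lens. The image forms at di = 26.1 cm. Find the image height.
hi = (-di/do) × ho = -6.868 cm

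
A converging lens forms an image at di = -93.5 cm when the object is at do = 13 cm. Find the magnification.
M = −di/do = 7.192 (upright image)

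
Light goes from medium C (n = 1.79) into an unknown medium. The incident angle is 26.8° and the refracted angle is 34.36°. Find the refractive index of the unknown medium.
n₂ = n₁·sin θ₁ / sin θ₂ = 1.43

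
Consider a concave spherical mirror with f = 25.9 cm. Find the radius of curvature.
R = 2|f| = 51.8 cm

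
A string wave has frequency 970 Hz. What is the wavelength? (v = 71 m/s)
λ = v/f = 0.0732 m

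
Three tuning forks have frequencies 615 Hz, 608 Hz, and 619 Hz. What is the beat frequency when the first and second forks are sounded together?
7 Hz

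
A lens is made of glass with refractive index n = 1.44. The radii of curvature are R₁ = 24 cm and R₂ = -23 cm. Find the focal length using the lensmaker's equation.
1/f = (n − 1)(1/R₁ − 1/R₂) → f = 26.69 cm (converging lens)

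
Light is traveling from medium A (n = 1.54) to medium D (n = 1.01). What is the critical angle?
θc = arcsin(n₂/n₁) = 40.98°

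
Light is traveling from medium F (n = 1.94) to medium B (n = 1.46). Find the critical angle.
θc = arcsin(n₂/n₁) = 48.81°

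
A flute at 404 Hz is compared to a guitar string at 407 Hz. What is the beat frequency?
3 Hz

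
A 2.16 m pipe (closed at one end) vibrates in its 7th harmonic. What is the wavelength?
λₙ = 4L/n = 1.234 m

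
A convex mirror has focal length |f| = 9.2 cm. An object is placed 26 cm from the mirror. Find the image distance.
f = −9.2 cm (convex); 1/di = 1/f − 1/do → di = -6.795 cm (virtual image, behind mirror)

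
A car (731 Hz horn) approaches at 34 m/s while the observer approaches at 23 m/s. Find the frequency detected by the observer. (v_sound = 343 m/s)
f_obs = f·(v + v_o)/(v − v_s) = 865.8 Hz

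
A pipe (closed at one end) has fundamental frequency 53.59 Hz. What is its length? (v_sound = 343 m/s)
L = v/(4f₁) = 1.6 m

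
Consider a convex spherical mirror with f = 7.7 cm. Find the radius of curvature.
R = 2|f| = 15.4 cm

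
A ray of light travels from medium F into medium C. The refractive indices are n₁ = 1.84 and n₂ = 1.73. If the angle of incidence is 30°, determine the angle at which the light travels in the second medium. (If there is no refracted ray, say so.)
sin θ₂ = (n₁/n₂)·sin θ₁ = 0.5318 → θ₂ = 32.13°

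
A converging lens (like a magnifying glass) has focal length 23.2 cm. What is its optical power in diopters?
P = 1/f = 4.31 D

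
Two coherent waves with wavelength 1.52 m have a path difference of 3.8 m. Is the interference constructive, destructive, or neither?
destructive — path difference = 2.5λ, an odd multiple of λ/2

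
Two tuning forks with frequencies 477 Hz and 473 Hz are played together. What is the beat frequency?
4 Hz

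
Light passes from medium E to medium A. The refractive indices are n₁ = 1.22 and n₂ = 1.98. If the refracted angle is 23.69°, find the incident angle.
sin θ₁ = (n₂/n₁)·sin θ₂ → θ₁ = 40.7°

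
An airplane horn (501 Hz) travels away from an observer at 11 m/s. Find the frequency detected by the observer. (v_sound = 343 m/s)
f_obs = f·v/(v + v_s) = 485.4 Hz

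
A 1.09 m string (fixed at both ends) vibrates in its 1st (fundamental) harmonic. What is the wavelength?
λₙ = 2L/n = 2.18 m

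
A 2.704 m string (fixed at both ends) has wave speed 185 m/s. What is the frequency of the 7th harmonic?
fₙ = nv/(2L) = 239.5 Hz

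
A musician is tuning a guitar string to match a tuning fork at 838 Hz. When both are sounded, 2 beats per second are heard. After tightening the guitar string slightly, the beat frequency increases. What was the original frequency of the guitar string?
840 Hz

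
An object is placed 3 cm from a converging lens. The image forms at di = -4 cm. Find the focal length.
1/f = 1/do + 1/di → f = 12 cm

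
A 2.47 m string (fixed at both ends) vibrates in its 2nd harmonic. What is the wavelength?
λₙ = 2L/n = 2.47 m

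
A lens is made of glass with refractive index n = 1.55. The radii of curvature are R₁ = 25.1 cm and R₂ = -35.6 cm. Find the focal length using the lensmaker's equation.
1/f = (n − 1)(1/R₁ − 1/R₂) → f = 26.77 cm (converging lens)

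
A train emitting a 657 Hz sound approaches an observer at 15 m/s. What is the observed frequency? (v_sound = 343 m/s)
f_obs = f·v/(v − v_s) = 687 Hz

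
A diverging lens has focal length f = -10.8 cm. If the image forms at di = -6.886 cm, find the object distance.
1/do = 1/f − 1/di → do = 19 cm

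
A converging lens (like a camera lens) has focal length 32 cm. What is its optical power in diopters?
P = 1/f = 3.125 D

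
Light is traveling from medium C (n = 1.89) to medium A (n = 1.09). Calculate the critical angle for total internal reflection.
θc = arcsin(n₂/n₁) = 35.22°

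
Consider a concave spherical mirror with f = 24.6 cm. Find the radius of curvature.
R = 2|f| = 49.2 cm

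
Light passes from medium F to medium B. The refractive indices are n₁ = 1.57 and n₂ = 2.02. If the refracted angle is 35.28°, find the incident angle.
sin θ₁ = (n₂/n₁)·sin θ₂ → θ₁ = 48°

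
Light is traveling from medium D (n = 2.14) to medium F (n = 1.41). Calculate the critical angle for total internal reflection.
θc = arcsin(n₂/n₁) = 41.21°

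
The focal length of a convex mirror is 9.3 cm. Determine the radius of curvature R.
R = 2|f| = 18.6 cm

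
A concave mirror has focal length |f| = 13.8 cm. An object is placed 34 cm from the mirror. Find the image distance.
f = +13.8 cm (concave); 1/di = 1/f − 1/do → di = 23.23 cm (real image, in front of mirror)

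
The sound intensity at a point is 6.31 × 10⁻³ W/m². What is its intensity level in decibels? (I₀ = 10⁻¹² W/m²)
β = 10·log₁₀(I/I₀) = 98 dB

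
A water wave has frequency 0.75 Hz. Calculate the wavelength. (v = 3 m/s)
λ = v/f = 4 m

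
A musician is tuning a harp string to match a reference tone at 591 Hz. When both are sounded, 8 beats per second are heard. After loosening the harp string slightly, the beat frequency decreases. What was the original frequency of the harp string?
599 Hz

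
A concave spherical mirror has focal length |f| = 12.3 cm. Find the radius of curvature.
R = 2|f| = 24.6 cm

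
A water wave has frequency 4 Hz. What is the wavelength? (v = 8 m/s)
λ = v/f = 2 m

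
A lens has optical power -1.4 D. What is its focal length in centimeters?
f = 1/P = -71.43 cm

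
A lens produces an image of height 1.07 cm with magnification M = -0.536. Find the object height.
ho = |hi|/|M| = 1.996 cm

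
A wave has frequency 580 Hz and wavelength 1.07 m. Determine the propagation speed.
v = fλ = 620.6 m/s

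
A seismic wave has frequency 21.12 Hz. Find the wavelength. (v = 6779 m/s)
λ = v/f = 321 m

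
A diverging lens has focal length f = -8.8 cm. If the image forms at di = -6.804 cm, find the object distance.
1/do = 1/f − 1/di → do = 30 cm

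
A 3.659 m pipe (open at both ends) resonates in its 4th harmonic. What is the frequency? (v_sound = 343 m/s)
fₙ = nv/(2L) = 187.5 Hz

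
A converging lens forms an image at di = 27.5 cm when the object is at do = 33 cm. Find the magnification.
M = −di/do = -0.8333 (inverted image)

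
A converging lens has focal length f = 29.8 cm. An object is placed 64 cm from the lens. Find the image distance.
1/di = 1/f − 1/do → di = 55.77 cm (real image)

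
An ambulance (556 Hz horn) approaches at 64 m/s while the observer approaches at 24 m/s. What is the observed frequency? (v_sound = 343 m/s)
f_obs = f·(v + v_o)/(v − v_s) = 731.4 Hz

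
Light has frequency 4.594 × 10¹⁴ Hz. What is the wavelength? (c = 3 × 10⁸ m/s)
λ = c/f = 653 nm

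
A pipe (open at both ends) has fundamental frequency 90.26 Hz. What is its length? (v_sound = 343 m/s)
L = v/(2f₁) = 1.9 m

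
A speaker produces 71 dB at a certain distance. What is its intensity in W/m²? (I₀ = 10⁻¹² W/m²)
I = I₀·10^(β/10) = 1.26 × 10⁻⁵ W/m²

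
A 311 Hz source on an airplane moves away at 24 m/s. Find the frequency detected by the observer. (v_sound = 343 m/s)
f_obs = f·v/(v + v_s) = 290.7 Hz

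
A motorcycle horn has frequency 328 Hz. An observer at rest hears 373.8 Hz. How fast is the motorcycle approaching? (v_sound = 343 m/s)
v_s = v·(1 − f/f_obs) = 42.03 m/s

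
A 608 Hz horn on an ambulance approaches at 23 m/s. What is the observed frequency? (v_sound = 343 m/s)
f_obs = f·v/(v − v_s) = 651.7 Hz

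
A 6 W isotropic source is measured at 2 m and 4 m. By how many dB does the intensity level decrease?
Δβ = 20·log₁₀(r₂/r₁) = 6.021 dB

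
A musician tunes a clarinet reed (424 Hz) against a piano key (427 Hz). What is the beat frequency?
3 Hz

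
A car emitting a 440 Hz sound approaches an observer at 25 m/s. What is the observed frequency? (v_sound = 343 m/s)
f_obs = f·v/(v − v_s) = 474.6 Hz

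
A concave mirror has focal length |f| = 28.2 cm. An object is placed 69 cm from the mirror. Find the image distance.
f = +28.2 cm (concave); 1/di = 1/f − 1/do → di = 47.69 cm (real image, in front of mirror)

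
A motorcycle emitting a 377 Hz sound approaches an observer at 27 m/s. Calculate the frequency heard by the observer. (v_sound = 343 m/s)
f_obs = f·v/(v − v_s) = 409.2 Hz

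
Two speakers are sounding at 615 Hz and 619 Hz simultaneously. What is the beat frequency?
4 Hz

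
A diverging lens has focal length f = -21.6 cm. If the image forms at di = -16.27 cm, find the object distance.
1/do = 1/f − 1/di → do = 65.93 cm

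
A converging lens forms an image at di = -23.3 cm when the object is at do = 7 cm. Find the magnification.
M = −di/do = 3.329 (upright image)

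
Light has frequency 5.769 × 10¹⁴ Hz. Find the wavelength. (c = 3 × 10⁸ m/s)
λ = c/f = 520 nm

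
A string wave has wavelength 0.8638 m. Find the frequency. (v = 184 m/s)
f = v/λ = 213 Hz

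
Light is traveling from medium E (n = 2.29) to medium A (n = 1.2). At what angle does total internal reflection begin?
θc = arcsin(n₂/n₁) = 31.6°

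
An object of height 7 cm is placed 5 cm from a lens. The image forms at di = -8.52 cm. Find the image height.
hi = (-di/do) × ho = 11.93 cm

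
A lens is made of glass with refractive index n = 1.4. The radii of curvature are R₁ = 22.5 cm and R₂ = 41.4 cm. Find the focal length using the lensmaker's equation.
1/f = (n − 1)(1/R₁ − 1/R₂) → f = 123.2 cm (converging lens)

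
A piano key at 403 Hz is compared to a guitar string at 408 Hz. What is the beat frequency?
5 Hz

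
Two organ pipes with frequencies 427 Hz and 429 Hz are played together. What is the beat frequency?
2 Hz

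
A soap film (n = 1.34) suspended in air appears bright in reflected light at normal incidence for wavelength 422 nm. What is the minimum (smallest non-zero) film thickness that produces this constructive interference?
2nt = (m − ½)λ with m = 1 → t = (m − ½)λ/(2n) = 78.73 nm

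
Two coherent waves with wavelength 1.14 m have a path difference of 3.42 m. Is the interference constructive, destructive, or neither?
constructive — path difference = 3λ, a whole number of wavelengths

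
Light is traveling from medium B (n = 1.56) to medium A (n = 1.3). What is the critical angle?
θc = arcsin(n₂/n₁) = 56.44°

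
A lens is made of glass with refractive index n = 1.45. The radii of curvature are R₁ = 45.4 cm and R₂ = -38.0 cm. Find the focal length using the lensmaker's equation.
1/f = (n − 1)(1/R₁ − 1/R₂) → f = 45.97 cm (converging lens)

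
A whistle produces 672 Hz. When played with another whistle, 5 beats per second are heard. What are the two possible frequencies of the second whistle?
f₂ = 672 ± 5 Hz → 677 Hz or 667 Hz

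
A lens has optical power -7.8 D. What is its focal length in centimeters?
f = 1/P = -12.82 cm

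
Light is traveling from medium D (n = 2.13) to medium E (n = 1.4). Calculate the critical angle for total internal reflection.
θc = arcsin(n₂/n₁) = 41.09°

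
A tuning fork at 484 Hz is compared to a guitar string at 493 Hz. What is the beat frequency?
9 Hz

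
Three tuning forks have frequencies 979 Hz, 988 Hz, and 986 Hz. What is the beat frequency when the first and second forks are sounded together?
9 Hz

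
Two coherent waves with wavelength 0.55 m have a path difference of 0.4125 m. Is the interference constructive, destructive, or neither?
neither (partial) — path difference = 0.75λ, neither a whole number of wavelengths nor an odd multiple of λ/2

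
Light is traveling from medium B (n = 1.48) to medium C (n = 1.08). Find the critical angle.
θc = arcsin(n₂/n₁) = 46.86°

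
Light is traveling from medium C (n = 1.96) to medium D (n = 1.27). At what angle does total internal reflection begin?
θc = arcsin(n₂/n₁) = 40.39°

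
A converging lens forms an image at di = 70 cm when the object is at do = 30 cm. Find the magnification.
M = −di/do = -2.333 (inverted image)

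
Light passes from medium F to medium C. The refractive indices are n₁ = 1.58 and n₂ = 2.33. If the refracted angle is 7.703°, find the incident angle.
sin θ₁ = (n₂/n₁)·sin θ₂ → θ₁ = 11.4°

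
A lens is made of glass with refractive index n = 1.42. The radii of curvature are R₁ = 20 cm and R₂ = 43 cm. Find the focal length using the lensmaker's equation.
1/f = (n − 1)(1/R₁ − 1/R₂) → f = 89.03 cm (converging lens)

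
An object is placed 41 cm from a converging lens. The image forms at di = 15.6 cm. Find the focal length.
1/f = 1/do + 1/di → f = 11.3 cm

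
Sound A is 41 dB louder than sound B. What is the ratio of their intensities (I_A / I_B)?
I_A/I_B = 10^(Δβ/10) = 12590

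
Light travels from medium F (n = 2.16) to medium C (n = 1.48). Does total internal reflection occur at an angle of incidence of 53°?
θc = arcsin(n₂/n₁) = 43.25°; 53° > θc, so yes — total internal reflection.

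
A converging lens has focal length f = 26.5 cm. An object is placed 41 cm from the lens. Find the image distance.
1/di = 1/f − 1/do → di = 74.93 cm (real image)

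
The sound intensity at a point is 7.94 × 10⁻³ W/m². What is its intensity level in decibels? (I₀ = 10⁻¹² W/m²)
β = 10·log₁₀(I/I₀) = 99 dB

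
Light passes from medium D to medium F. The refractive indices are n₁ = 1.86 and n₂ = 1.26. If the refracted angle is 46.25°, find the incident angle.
sin θ₁ = (n₂/n₁)·sin θ₂ → θ₁ = 29.3°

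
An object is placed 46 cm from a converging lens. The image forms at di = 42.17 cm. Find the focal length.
1/f = 1/do + 1/di → f = 22 cm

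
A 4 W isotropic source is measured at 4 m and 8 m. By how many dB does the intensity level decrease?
Δβ = 20·log₁₀(r₂/r₁) = 6.021 dB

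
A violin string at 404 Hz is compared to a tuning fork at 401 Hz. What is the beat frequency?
3 Hz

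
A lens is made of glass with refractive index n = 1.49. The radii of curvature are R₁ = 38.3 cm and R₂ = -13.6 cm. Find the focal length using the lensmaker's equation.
1/f = (n − 1)(1/R₁ − 1/R₂) → f = 20.48 cm (converging lens)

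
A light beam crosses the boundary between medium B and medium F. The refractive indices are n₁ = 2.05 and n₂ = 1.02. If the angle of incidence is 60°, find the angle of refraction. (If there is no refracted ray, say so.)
sin θ₂ = (n₁/n₂)·sin θ₁ = 1.741 > 1, so there is no refracted ray — the light undergoes total internal reflection.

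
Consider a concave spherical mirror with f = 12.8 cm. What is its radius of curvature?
R = 2|f| = 25.6 cm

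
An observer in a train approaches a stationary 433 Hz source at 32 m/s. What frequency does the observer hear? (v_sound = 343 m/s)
f_obs = f·(v + v_o)/v = 473.4 Hz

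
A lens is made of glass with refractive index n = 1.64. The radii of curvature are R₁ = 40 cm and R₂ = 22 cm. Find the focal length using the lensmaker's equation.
1/f = (n − 1)(1/R₁ − 1/R₂) → f = -76.39 cm (diverging lens)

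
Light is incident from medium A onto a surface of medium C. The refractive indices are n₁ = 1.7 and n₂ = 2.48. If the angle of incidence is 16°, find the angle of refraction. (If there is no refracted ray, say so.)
sin θ₂ = (n₁/n₂)·sin θ₁ = 0.1889 → θ₂ = 10.89°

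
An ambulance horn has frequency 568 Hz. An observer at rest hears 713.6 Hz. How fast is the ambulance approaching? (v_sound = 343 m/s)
v_s = v·(1 − f/f_obs) = 69.98 m/s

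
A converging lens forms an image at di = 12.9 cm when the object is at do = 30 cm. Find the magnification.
M = −di/do = -0.43 (inverted image)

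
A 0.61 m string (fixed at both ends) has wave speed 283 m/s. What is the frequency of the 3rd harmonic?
fₙ = nv/(2L) = 695.9 Hz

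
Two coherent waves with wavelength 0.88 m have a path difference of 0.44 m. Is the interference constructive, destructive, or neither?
destructive — path difference = 0.5λ, an odd multiple of λ/2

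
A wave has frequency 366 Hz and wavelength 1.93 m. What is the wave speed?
v = fλ = 706.4 m/s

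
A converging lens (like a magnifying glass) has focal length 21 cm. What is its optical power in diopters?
P = 1/f = 4.762 D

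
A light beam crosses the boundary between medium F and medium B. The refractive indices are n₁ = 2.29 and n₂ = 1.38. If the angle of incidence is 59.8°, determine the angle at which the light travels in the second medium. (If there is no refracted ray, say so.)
sin θ₂ = (n₁/n₂)·sin θ₁ = 1.434 > 1, so there is no refracted ray — the light undergoes total internal reflection.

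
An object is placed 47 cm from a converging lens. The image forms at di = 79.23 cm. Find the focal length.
1/f = 1/do + 1/di → f = 29.5 cm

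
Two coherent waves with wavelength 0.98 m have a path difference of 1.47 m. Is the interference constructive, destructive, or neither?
destructive — path difference = 1.5λ, an odd multiple of λ/2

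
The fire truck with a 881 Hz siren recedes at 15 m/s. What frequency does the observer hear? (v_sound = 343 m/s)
f_obs = f·v/(v + v_s) = 844.1 Hz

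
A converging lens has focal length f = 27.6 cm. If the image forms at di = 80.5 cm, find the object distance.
1/do = 1/f − 1/di → do = 42 cm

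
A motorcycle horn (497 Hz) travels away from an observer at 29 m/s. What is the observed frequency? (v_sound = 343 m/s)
f_obs = f·v/(v + v_s) = 458.3 Hz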